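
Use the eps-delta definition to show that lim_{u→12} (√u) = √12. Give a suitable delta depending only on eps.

Let eps > 0. We want delta > 0 such that 0 < |u − 12| < delta implies |√u − √12| < eps.
Multiplying by the conjugate, |√u − √12| = |u − 12|/(√u + √12).
Restrict delta ≤ 12 so that |u − 12| < 12 forces u > 0, and then √u + √12 > √12.
Hence |√u − √12| < |u − 12|/√12, which is < eps once |u − 12| < √12·eps.
Take delta = min(12, √12·eps). If 0 < |u − 12| < delta then u > 0 and |√u − √12| < |u − 12|/√12 < eps.

delta = min(12, √12·eps)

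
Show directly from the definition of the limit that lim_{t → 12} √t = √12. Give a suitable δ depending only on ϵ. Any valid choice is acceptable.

δ = min(12, √12·ϵ)

Suppose ϵ > 0. We want δ > 0 such that 0 < |t − 12| < δ implies |√t − √12| < ϵ.
Multiplying by the conjugate, |√t − √12| = |t − 12|/(√t + √12).
Restrict δ ≤ 12 so that |t − 12| < 12 forces t > 0, and then √t + √12 > √12.
Hence |√t − √12| < |t − 12|/√12, which is < ϵ once |t − 12| < √12·ϵ.
Take δ = min(12, √12·ϵ). If 0 < |t − 12| < δ then t > 0 and |√t − √12| < |t − 12|/√12 < ϵ.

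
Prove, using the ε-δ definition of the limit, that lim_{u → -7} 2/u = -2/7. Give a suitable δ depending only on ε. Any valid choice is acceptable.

δ = min(7/2, (49/4)ε)

Fix ε > 0. We seek δ > 0 such that 0 < |u + 7| < δ implies |2/u + 2/7| < ε.
|2/u + 2/7| = 2·|-7 − u|/(7·|u|) = 2|u + 7|/(7|u|).
Restrict δ ≤ 7/2. Then |u + 7| < 7/2 gives |u| > 7/2, so 7|u| > 49/2.
Then |2/u + 2/7| < 2|u + 7|/(49/2), which is < ε when |u + 7| < (49/4)ε.
Take δ = min(7/2, (49/4)ε). Then 0 < |u + 7| < δ gives both |u + 7| < 7/2 and |u + 7| < (49/4)ε, so |2/u + 2/7| < ε.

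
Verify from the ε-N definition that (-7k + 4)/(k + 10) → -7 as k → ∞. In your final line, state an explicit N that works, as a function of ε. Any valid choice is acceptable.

N = 74/ε

Let ε > 0. For k ≥ 1, |(-7k + 4)/(k + 10) + 7| = |74|/((k + 10)) = 74/((k + 10)).
Since k + 10 ≥ k for k ≥ 1, this is ≤ 74/(k) = 74/k.
So |(-7k + 4)/(k + 10) + 7| < ε whenever k > 74/ε.
Take N = 74/ε. If k > N then |(-7k + 4)/(k + 10) + 7| ≤ 74/k < ε.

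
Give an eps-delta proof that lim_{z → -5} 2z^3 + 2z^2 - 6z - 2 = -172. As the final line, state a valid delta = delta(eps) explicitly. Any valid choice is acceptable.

delta = min(1, eps/154)

Let eps > 0. We want delta > 0 such that 0 < |z + 5| < delta implies |(2z^3 + 2z^2 - 6z - 2) + 172| < eps.
(2z^3 + 2z^2 - 6z - 2) + 172 = 2z^3 + 2z^2 - 6z + 170 = (z + 5)(2z^2 - 8z + 34).
So |(2z^3 + 2z^2 - 6z - 2) + 172| = |z + 5|·|2z^2 - 8z + 34|.
Require delta ≤ 1. Then |z + 5| < 1 gives |z| < 6, and by the triangle inequality |2z^2 - 8z + 34| ≤ 2·6^2 + 8·6 + 34 = 154.
Hence |(2z^3 + 2z^2 - 6z - 2) + 172| ≤ 154|z + 5| < eps provided |z + 5| < eps/154.
Take delta = min(1, eps/154). Then 0 < |z + 5| < delta gives both |z + 5| < 1 and |z + 5| < eps/154, so |(2z^3 + 2z^2 - 6z - 2) + 172| < eps.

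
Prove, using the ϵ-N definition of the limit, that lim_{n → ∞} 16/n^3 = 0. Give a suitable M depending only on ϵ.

M = (16/ϵ)^{1/3}

Let ϵ > 0. For n ≥ 1, |16/n^3 − 0| = 16/n^3.
16/n^3 < ϵ ⇔ n^3 > 16/ϵ ⇔ n > (16/ϵ)^{1/3}.
Take M = (16/ϵ)^{1/3}. Then n > M implies 16/n^3 < ϵ.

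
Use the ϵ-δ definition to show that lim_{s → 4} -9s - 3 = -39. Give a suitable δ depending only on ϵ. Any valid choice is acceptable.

δ = ϵ/9

Let ϵ > 0. We need δ > 0 so that 0 < |s − 4| < δ implies |(-9s - 3) + 39| < ϵ.
Since (-9s - 3) + 39 = -9(s − 4), we have |(-9s - 3) + 39| = 9|s − 4|.
Thus it suffices that |s − 4| < ϵ/9.
Choosing δ = ϵ/9 gives |(-9s - 3) + 39| = 9|s − 4| < ϵ whenever |s − 4| < δ.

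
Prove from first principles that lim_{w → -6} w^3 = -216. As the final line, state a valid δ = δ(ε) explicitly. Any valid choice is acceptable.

Suppose ε > 0. We seek δ > 0 with 0 < |w + 6| < δ ⇒ |w^3 + 216| < ε.
Factor: w^3 + 216 = (w + 6)(w^2 - 6w + 36), so |w^3 + 216| = |w + 6|·|w^2 - 6w + 36|.
Impose δ ≤ 2 so that |w| < 8; then |w^2 - 6w + 36| ≤ 148.
Hence |w^3 + 216| ≤ 148|w + 6|, which is < ε once |w + 6| < ε/148.
Take δ = min(2, ε/148). If 0 < |w + 6| < δ then both bounds hold and |w^3 + 216| ≤ 148|w + 6| < 148·(ε/148) = ε.

δ = min(2, ε/148)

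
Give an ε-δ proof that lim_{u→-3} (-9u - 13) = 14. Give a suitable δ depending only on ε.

Suppose ε > 0. We need δ > 0 so that 0 < |u + 3| < δ implies |(-9u - 13) − 14| < ε.
Since (-9u - 13) − 14 = -9(u + 3), we have |(-9u - 13) − 14| = 9|u + 3|.
So 9|u + 3| < ε exactly when |u + 3| < ε/9.
Take δ = ε/9. If 0 < |u + 3| < δ then |(-9u - 13) − 14| = 9|u + 3| < 9·(ε/9) = ε.

δ = ε/9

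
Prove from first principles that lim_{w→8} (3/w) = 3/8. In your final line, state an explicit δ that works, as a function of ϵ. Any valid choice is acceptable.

δ = min(4, (32/3)ϵ)

Let ϵ > 0 be given. We seek δ > 0 such that 0 < |w − 8| < δ implies |3/w − (3/8)| < ϵ.
|3/w − (3/8)| = 3·|8 − w|/(8·|w|) = 3|w − 8|/(8|w|).
Require δ ≤ 4 so that |w| > 8 − 4 = 4, hence 8|w| > 32.
Then |3/w − (3/8)| < 3|w − 8|/32, which is < ϵ when |w − 8| < (32/3)ϵ.
Take δ = min(4, (32/3)ϵ). Then 0 < |w − 8| < δ gives both |w − 8| < 4 and |w − 8| < (32/3)ϵ, so |3/w − (3/8)| < ϵ.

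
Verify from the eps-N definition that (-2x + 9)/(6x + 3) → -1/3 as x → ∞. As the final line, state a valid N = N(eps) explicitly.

N = (5/3)/eps

Fix eps > 0. We seek N > 0 such that x > N implies |(-2x + 9)/(6x + 3) + 1/3| < eps.
(-2x + 9)/(6x + 3) + 1/3 = (6(-2x + 9) − (-2)(6x + 3)) / (6(6x + 3)) = 60/(6(6x + 3)).
For x > 0 we have 6x + 3 > 6x, so |(-2x + 9)/(6x + 3) + 1/3| = 60/(6(6x + 3)) < 60/(6·6x) = (5/3)/x.
Thus |(-2x + 9)/(6x + 3) + 1/3| < eps whenever x > (5/3)/eps.
Take N = (5/3)/eps. If x > N then |(-2x + 9)/(6x + 3) + 1/3| < (5/3)/x < eps.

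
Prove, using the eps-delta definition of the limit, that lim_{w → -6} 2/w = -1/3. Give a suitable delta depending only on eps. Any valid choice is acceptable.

delta = min(3, 9eps)

Let eps > 0. We seek delta > 0 such that 0 < |w + 6| < delta implies |2/w + 1/3| < eps.
|2/w + 1/3| = 2·|-6 − w|/(6·|w|) = 2|w + 6|/(6|w|).
Restrict delta ≤ 3. Then |w + 6| < 3 gives |w| > 3, so 6|w| > 18.
Then |2/w + 1/3| < 2|w + 6|/18, which is < eps when |w + 6| < 9eps.
Take delta = min(3, 9eps). Then 0 < |w + 6| < delta gives both |w + 6| < 3 and |w + 6| < 9eps, so |2/w + 1/3| < eps.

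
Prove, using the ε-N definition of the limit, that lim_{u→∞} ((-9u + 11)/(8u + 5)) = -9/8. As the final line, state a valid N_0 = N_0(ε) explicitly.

Fix ε > 0. We seek N_0 > 0 such that u > N_0 implies |(-9u + 11)/(8u + 5) + 9/8| < ε.
(-9u + 11)/(8u + 5) + 9/8 = (8(-9u + 11) − (-9)(8u + 5)) / (8(8u + 5)) = 133/(8(8u + 5)).
For u > 0 we have 8u + 5 > 8u, so |(-9u + 11)/(8u + 5) + 9/8| = 133/(8(8u + 5)) < 133/(8·8u) = (133/64)/u.
Thus |(-9u + 11)/(8u + 5) + 9/8| < ε whenever u > (133/64)/ε.
Take N_0 = (133/64)/ε. If u > N_0 then |(-9u + 11)/(8u + 5) + 9/8| < (133/64)/u < ε.

N_0 = (133/64)/ε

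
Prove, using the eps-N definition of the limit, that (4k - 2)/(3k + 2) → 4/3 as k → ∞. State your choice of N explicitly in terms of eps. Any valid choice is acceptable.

Suppose eps > 0. For k ≥ 1, |(4k - 2)/(3k + 2) − (4/3)| = |-14|/(3(3k + 2)) = 14/(3(3k + 2)).
Since 3k + 2 ≥ 3k for k ≥ 1, this is ≤ 14/(3·3k) = (14/9)/k.
So |(4k - 2)/(3k + 2) − (4/3)| < eps whenever k > (14/9)/eps.
Take N = (14/9)/eps. If k > N then |(4k - 2)/(3k + 2) − (4/3)| ≤ (14/9)/k < eps.

N = (14/9)/eps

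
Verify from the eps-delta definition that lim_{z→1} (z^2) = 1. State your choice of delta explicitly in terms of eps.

delta = min(1, eps/3)

Suppose eps > 0. We seek delta > 0 with 0 < |z − 1| < delta ⇒ |z^2 − 1| < eps.
Factor: z^2 − 1 = (z − 1)(z + 1), so |z^2 − 1| = |z − 1|·|z + 1|.
Restrict delta ≤ 1. Then |z − 1| < 1 gives |z| < 2, so by the triangle inequality |z + 1| ≤ 2 + 1 = 3.
Hence |z^2 − 1| ≤ 3|z − 1|, which is < eps once |z − 1| < eps/3.
Take delta = min(1, eps/3). If 0 < |z − 1| < delta then both bounds hold and |z^2 − 1| ≤ 3|z − 1| < 3·(eps/3) = eps.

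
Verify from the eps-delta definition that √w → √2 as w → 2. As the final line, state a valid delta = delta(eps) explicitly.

delta = min(2, √2·eps)

Let eps > 0 be given. We want delta > 0 such that 0 < |w − 2| < delta implies |√w − √2| < eps.
Rationalise: √w − √2 = (w − 2)/(√w + √2), so |√w − √2| = |w − 2|/(√w + √2).
Restrict delta ≤ 2 so that |w − 2| < 2 forces w > 0, and then √w + √2 > √2.
Hence |√w − √2| < |w − 2|/√2, which is < eps once |w − 2| < √2·eps.
Take delta = min(2, √2·eps). If 0 < |w − 2| < delta then w > 0 and |√w − √2| < |w − 2|/√2 < eps.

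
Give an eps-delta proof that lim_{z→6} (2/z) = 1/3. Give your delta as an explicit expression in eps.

delta = min(3, 9eps)

Suppose eps > 0. We seek delta > 0 such that 0 < |z − 6| < delta implies |2/z − (1/3)| < eps.
|2/z − (1/3)| = 2·|6 − z|/(6·|z|) = 2|z − 6|/(6|z|).
Restrict delta ≤ 3. Then |z − 6| < 3 gives |z| > 3, so 6|z| > 18.
Then |2/z − (1/3)| < 2|z − 6|/18, which is < eps when |z − 6| < 9eps.
Take delta = min(3, 9eps). Then 0 < |z − 6| < delta gives both |z − 6| < 3 and |z − 6| < 9eps, so |2/z − (1/3)| < eps.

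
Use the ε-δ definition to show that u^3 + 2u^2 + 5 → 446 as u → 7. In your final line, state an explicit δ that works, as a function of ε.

δ = min(2, ε/225)

Let ε > 0 be given. We want δ > 0 such that 0 < |u − 7| < δ implies |(u^3 + 2u^2 + 5) − 446| < ε.
(u^3 + 2u^2 + 5) − 446 = u^3 + 2u^2 - 441 = (u − 7)(u^2 + 9u + 63).
So |(u^3 + 2u^2 + 5) − 446| = |u − 7|·|u^2 + 9u + 63|.
Require δ ≤ 2. Then |u − 7| < 2 gives |u| < 9, and by the triangle inequality |u^2 + 9u + 63| ≤ 9^2 + 9·9 + 63 = 225.
Hence |(u^3 + 2u^2 + 5) − 446| ≤ 225|u − 7| < ε provided |u − 7| < ε/225.
Choosing δ = min(2, ε/225) ensures both conditions, hence |(u^3 + 2u^2 + 5) − 446| < ε.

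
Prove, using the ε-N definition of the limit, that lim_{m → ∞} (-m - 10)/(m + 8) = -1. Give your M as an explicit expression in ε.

M = 2/ε

Let ε > 0. For m ≥ 1, |(-m - 10)/(m + 8) + 1| = |-2|/((m + 8)) = 2/((m + 8)).
Since m + 8 ≥ m for m ≥ 1, this is ≤ 2/(m) = 2/m.
So |(-m - 10)/(m + 8) + 1| < ε whenever m > 2/ε.
Take M = 2/ε. If m > M then |(-m - 10)/(m + 8) + 1| ≤ 2/m < ε.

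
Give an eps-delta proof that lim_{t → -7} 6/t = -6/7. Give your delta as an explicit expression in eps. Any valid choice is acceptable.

delta = min(7/2, (49/12)eps)

Let eps > 0. We seek delta > 0 such that 0 < |t + 7| < delta implies |6/t + 6/7| < eps.
|6/t + 6/7| = 6·|-7 − t|/(7·|t|) = 6|t + 7|/(7|t|).
Require delta ≤ 7/2 so that |t| > 7 − 7/2 = 7/2, hence 7|t| > 49/2.
Then |6/t + 6/7| < 6|t + 7|/(49/2), which is < eps when |t + 7| < (49/12)eps.
Take delta = min(7/2, (49/12)eps). Then 0 < |t + 7| < delta gives both |t + 7| < 7/2 and |t + 7| < (49/12)eps, so |6/t + 6/7| < eps.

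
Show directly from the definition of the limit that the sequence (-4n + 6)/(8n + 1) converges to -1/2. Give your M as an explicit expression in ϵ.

Suppose ϵ > 0. For n ≥ 1, |(-4n + 6)/(8n + 1) + 1/2| = |52|/(8(8n + 1)) = 52/(8(8n + 1)).
Since 8n + 1 ≥ 8n for n ≥ 1, this is ≤ 52/(8·8n) = (13/16)/n.
So |(-4n + 6)/(8n + 1) + 1/2| < ϵ whenever n > (13/16)/ϵ.
Take M = (13/16)/ϵ. If n > M then |(-4n + 6)/(8n + 1) + 1/2| ≤ (13/16)/n < ϵ.

M = (13/16)/ϵ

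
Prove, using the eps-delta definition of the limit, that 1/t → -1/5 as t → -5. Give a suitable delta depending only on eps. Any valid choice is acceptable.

delta = min(5/2, (25/2)eps)

Let eps > 0. We seek delta > 0 such that 0 < |t + 5| < delta implies |1/t + 1/5| < eps.
|1/t + 1/5| = |-5 − t|/(5·|t|) = |t + 5|/(5|t|).
Require delta ≤ 5/2 so that |t| > 5 − 5/2 = 5/2, hence 5|t| > 25/2.
Then |1/t + 1/5| < |t + 5|/(25/2), which is < eps when |t + 5| < (25/2)eps.
Take delta = min(5/2, (25/2)eps). Then 0 < |t + 5| < delta gives both |t + 5| < 5/2 and |t + 5| < (25/2)eps, so |1/t + 1/5| < eps.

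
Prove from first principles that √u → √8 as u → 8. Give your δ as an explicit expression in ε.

δ = min(8, √8·ε)

Suppose ε > 0. We want δ > 0 such that 0 < |u − 8| < δ implies |√u − √8| < ε.
Rationalise: √u − √8 = (u − 8)/(√u + √8), so |√u − √8| = |u − 8|/(√u + √8).
Restrict δ ≤ 8 so that |u − 8| < 8 forces u > 0, and then √u + √8 > √8.
Hence |√u − √8| < |u − 8|/√8, which is < ε once |u − 8| < √8·ε.
Take δ = min(8, √8·ε). If 0 < |u − 8| < δ then u > 0 and |√u − √8| < |u − 8|/√8 < ε.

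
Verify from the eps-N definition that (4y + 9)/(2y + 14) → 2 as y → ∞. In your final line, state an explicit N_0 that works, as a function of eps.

Let eps > 0 be given. We seek N_0 > 0 such that y > N_0 implies |(4y + 9)/(2y + 14) − 2| < eps.
(4y + 9)/(2y + 14) − 2 = (2(4y + 9) − 4(2y + 14)) / (2(2y + 14)) = -38/(2(2y + 14)).
For y > 0 we have 2y + 14 > 2y, so |(4y + 9)/(2y + 14) − 2| = 38/(2(2y + 14)) < 38/(2·2y) = (19/2)/y.
Thus |(4y + 9)/(2y + 14) − 2| < eps whenever y > (19/2)/eps.
Take N_0 = (19/2)/eps. If y > N_0 then |(4y + 9)/(2y + 14) − 2| < (19/2)/y < eps.

N_0 = (19/2)/eps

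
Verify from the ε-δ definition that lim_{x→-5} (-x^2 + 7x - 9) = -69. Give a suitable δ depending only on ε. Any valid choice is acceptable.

Suppose ε > 0. We want δ > 0 such that 0 < |x + 5| < δ implies |(-x^2 + 7x - 9) + 69| < ε.
(-x^2 + 7x - 9) + 69 = -x^2 + 7x + 60 = (x + 5)(-x + 12).
So |(-x^2 + 7x - 9) + 69| = |x + 5|·|-x + 12|.
Require δ ≤ 1. Then |x + 5| < 1 gives |x| < 6, and by the triangle inequality |-x + 12| ≤ 6 + 12 = 18.
Hence |(-x^2 + 7x - 9) + 69| ≤ 18|x + 5| < ε provided |x + 5| < ε/18.
Choosing δ = min(1, ε/18) ensures both conditions, hence |(-x^2 + 7x - 9) + 69| < ε.

δ = min(1, ε/18)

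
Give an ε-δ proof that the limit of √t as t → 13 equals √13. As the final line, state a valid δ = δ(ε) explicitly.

Fix ε > 0. We want δ > 0 such that 0 < |t − 13| < δ implies |√t − √13| < ε.
Rationalise: √t − √13 = (t − 13)/(√t + √13), so |√t − √13| = |t − 13|/(√t + √13).
Restrict δ ≤ 13 so that |t − 13| < 13 forces t > 0, and then √t + √13 > √13.
Hence |√t − √13| < |t − 13|/√13, which is < ε once |t − 13| < √13·ε.
Take δ = min(13, √13·ε). If 0 < |t − 13| < δ then t > 0 and |√t − √13| < |t − 13|/√13 < ε.

δ = min(13, √13·ε)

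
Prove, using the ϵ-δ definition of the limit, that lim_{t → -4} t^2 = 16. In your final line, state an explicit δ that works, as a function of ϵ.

δ = min(2, ϵ/10)

Let ϵ > 0 be given. We seek δ > 0 with 0 < |t + 4| < δ ⇒ |t^2 − 16| < ϵ.
Factor: t^2 − 16 = (t + 4)(t - 4), so |t^2 − 16| = |t + 4|·|t - 4|.
Restrict δ ≤ 2. Then |t + 4| < 2 gives |t| < 6, so by the triangle inequality |t - 4| ≤ 6 + 4 = 10.
Hence |t^2 − 16| ≤ 10|t + 4|, which is < ϵ once |t + 4| < ϵ/10.
Take δ = min(2, ϵ/10). If 0 < |t + 4| < δ then both bounds hold and |t^2 − 16| ≤ 10|t + 4| < 10·(ϵ/10) = ϵ.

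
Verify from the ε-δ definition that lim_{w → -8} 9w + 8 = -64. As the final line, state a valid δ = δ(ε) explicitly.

δ = ε/9

Let ε > 0. We need δ > 0 so that 0 < |w + 8| < δ implies |(9w + 8) + 64| < ε.
Since (9w + 8) + 64 = 9(w + 8), we have |(9w + 8) + 64| = 9|w + 8|.
Thus it suffices that |w + 8| < ε/9.
Choosing δ = ε/9 gives |(9w + 8) + 64| = 9|w + 8| < ε whenever |w + 8| < δ.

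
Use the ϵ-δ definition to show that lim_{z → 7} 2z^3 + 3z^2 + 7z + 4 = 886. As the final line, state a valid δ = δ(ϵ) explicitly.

Fix ϵ > 0. We want δ > 0 such that 0 < |z − 7| < δ implies |(2z^3 + 3z^2 + 7z + 4) − 886| < ϵ.
(2z^3 + 3z^2 + 7z + 4) − 886 = 2z^3 + 3z^2 + 7z - 882 = (z − 7)(2z^2 + 17z + 126).
So |(2z^3 + 3z^2 + 7z + 4) − 886| = |z − 7|·|2z^2 + 17z + 126|.
Assume first that |z − 7| < 1, so |z| < 8. Then |2z^2 + 17z + 126| ≤ 2·8^2 + 17·8 + 126 = 390.
Hence |(2z^3 + 3z^2 + 7z + 4) − 886| ≤ 390|z − 7| < ϵ provided |z − 7| < ϵ/390.
Choosing δ = min(1, ϵ/390) ensures both conditions, hence |(2z^3 + 3z^2 + 7z + 4) − 886| < ϵ.

δ = min(1, ϵ/390)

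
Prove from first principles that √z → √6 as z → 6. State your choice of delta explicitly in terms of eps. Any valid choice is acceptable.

delta = min(6, √6·eps)

Let eps > 0 be given. We want delta > 0 such that 0 < |z − 6| < delta implies |√z − √6| < eps.
Rationalise: √z − √6 = (z − 6)/(√z + √6), so |√z − √6| = |z − 6|/(√z + √6).
Restrict delta ≤ 6 so that |z − 6| < 6 forces z > 0, and then √z + √6 > √6.
Hence |√z − √6| < |z − 6|/√6, which is < eps once |z − 6| < √6·eps.
Take delta = min(6, √6·eps). If 0 < |z − 6| < delta then z > 0 and |√z − √6| < |z − 6|/√6 < eps.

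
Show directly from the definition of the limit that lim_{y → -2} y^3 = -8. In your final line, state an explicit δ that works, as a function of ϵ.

δ = min(2, ϵ/28)

Fix ϵ > 0. We seek δ > 0 with 0 < |y + 2| < δ ⇒ |y^3 + 8| < ϵ.
Factor: y^3 + 8 = (y + 2)(y^2 - 2y + 4), so |y^3 + 8| = |y + 2|·|y^2 - 2y + 4|.
Restrict δ ≤ 2. Then |y + 2| < 2 gives |y| < 4, so by the triangle inequality |y^2 - 2y + 4| ≤ 4^2 + 2·4 + 4 = 28.
Hence |y^3 + 8| ≤ 28|y + 2|, which is < ϵ once |y + 2| < ϵ/28.
Take δ = min(2, ϵ/28). If 0 < |y + 2| < δ then both bounds hold and |y^3 + 8| ≤ 28|y + 2| < 28·(ϵ/28) = ϵ.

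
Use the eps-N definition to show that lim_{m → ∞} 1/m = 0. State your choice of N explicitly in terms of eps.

Suppose eps > 0. For m ≥ 1, |1/m − 0| = 1/(m) ≤ 1/m.
We need 1/m < eps, i.e. m > 1/eps.
Take N = 1/eps. If m > N then |1/m| ≤ 1/m < eps.

N = 1/eps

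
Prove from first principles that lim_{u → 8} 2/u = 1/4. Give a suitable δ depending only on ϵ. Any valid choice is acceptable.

Let ϵ > 0. We seek δ > 0 such that 0 < |u − 8| < δ implies |2/u − (1/4)| < ϵ.
|2/u − (1/4)| = 2·|8 − u|/(8·|u|) = 2|u − 8|/(8|u|).
Restrict δ ≤ 4. Then |u − 8| < 4 gives |u| > 4, so 8|u| > 32.
Then |2/u − (1/4)| < 2|u − 8|/32, which is < ϵ when |u − 8| < 16ϵ.
Take δ = min(4, 16ϵ). Then 0 < |u − 8| < δ gives both |u − 8| < 4 and |u − 8| < 16ϵ, so |2/u − (1/4)| < ϵ.

δ = min(4, 16ϵ)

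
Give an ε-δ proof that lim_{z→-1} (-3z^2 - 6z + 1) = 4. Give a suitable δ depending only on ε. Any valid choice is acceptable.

Let ε > 0 be given. We want δ > 0 such that 0 < |z + 1| < δ implies |(-3z^2 - 6z + 1) − 4| < ε.
(-3z^2 - 6z + 1) − 4 = -3z^2 - 6z - 3 = (z + 1)(-3z - 3).
So |(-3z^2 - 6z + 1) − 4| = |z + 1|·|-3z - 3|.
Assume first that |z + 1| < 2, so |z| < 3. Then |-3z - 3| ≤ 3·3 + 3 = 12.
Hence |(-3z^2 - 6z + 1) − 4| ≤ 12|z + 1| < ε provided |z + 1| < ε/12.
Choosing δ = min(2, ε/12) ensures both conditions, hence |(-3z^2 - 6z + 1) − 4| < ε.

δ = min(2, ε/12)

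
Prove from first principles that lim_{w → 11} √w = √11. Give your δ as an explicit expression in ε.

δ = min(11, √11·ε)

Let ε > 0 be given. We want δ > 0 such that 0 < |w − 11| < δ implies |√w − √11| < ε.
Rationalise: √w − √11 = (w − 11)/(√w + √11), so |√w − √11| = |w − 11|/(√w + √11).
Restrict δ ≤ 11 so that |w − 11| < 11 forces w > 0, and then √w + √11 > √11.
Hence |√w − √11| < |w − 11|/√11, which is < ε once |w − 11| < √11·ε.
Take δ = min(11, √11·ε). If 0 < |w − 11| < δ then w > 0 and |√w − √11| < |w − 11|/√11 < ε.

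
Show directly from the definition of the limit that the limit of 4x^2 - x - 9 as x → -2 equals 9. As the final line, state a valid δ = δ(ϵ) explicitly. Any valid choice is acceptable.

δ = min(2, ϵ/25)

Let ϵ > 0 be given. We want δ > 0 such that 0 < |x + 2| < δ implies |(4x^2 - x - 9) − 9| < ϵ.
(4x^2 - x - 9) − 9 = 4x^2 - x - 18 = (x + 2)(4x - 9).
So |(4x^2 - x - 9) − 9| = |x + 2|·|4x - 9|.
Require δ ≤ 2. Then |x + 2| < 2 gives |x| < 4, and by the triangle inequality |4x - 9| ≤ 4·4 + 9 = 25.
Hence |(4x^2 - x - 9) − 9| ≤ 25|x + 2| < ϵ provided |x + 2| < ϵ/25.
Choosing δ = min(2, ϵ/25) ensures both conditions, hence |(4x^2 - x - 9) − 9| < ϵ.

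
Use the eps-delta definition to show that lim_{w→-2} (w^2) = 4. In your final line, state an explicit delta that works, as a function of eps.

Fix eps > 0. We seek delta > 0 with 0 < |w + 2| < delta ⇒ |w^2 − 4| < eps.
Factor: w^2 − 4 = (w + 2)(w - 2), so |w^2 − 4| = |w + 2|·|w - 2|.
Impose delta ≤ 1 so that |w| < 3; then |w - 2| ≤ 5.
Hence |w^2 − 4| ≤ 5|w + 2|, which is < eps once |w + 2| < eps/5.
Take delta = min(1, eps/5). If 0 < |w + 2| < delta then both bounds hold and |w^2 − 4| ≤ 5|w + 2| < 5·(eps/5) = eps.

delta = min(1, eps/5)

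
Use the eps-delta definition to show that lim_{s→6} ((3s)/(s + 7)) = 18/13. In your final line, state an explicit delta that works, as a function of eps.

delta = min(13/2, (169/42)eps)

Let eps > 0. We want delta > 0 with 0 < |s − 6| < delta ⇒ |(3s)/(s + 7) − (18/13)| < eps.
Combining over a common denominator, (3s)/(s + 7) − (18/13) = [(3s)·13 − 18·(s + 7)] / [13·(s + 7)] = 21(s − 6) / (13(s + 7)).
So |(3s)/(s + 7) − (18/13)| = 21|s − 6| / (13·|s + 7|).
Require delta ≤ 13/2, so |s + 7| ≥ |13| − |s − 6| > 13 − 13/2 = 13/2.
Hence |(3s)/(s + 7) − (18/13)| < 21|s − 6|/(13·(13/2)) = (42/169)|s − 6|, which is < eps once |s − 6| < (169/42)eps.
Take delta = min(13/2, (169/42)eps). Then 0 < |s − 6| < delta forces both bounds, so |(3s)/(s + 7) − (18/13)| < eps.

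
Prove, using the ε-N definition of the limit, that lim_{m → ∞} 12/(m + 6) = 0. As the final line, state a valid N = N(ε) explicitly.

N = 12/ε

Suppose ε > 0. For m ≥ 1, |12/(m + 6) − 0| = 12/(m + 6) ≤ 12/m.
We need 12/m < ε, i.e. m > 12/ε.
Take N = 12/ε. If m > N then |12/(m + 6)| ≤ 12/m < ε.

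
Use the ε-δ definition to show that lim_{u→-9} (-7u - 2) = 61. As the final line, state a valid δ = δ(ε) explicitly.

δ = ε/7

Let ε > 0 be given. We need δ > 0 so that 0 < |u + 9| < δ implies |(-7u - 2) − 61| < ε.
|(-7u - 2) − 61| = |-7u - 63| = 7|u + 9|.
So 7|u + 9| < ε exactly when |u + 9| < ε/7.
Choosing δ = ε/7 gives |(-7u - 2) − 61| = 7|u + 9| < ε whenever |u + 9| < δ.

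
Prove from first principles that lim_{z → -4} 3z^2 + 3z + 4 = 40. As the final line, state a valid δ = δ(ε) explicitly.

δ = min(2, ε/27)

Fix ε > 0. We want δ > 0 such that 0 < |z + 4| < δ implies |(3z^2 + 3z + 4) − 40| < ε.
(3z^2 + 3z + 4) − 40 = 3z^2 + 3z - 36 = (z + 4)(3z - 9).
So |(3z^2 + 3z + 4) − 40| = |z + 4|·|3z - 9|.
Require δ ≤ 2. Then |z + 4| < 2 gives |z| < 6, and by the triangle inequality |3z - 9| ≤ 3·6 + 9 = 27.
Hence |(3z^2 + 3z + 4) − 40| ≤ 27|z + 4| < ε provided |z + 4| < ε/27.
Choosing δ = min(2, ε/27) ensures both conditions, hence |(3z^2 + 3z + 4) − 40| < ε.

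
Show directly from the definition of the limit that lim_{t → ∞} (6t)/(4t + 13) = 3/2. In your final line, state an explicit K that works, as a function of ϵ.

K = (39/8)/ϵ

Suppose ϵ > 0. We seek K > 0 such that t > K implies |(6t)/(4t + 13) − (3/2)| < ϵ.
(6t)/(4t + 13) − (3/2) = (4(6t) − 6(4t + 13)) / (4(4t + 13)) = -78/(4(4t + 13)).
For t > 0 we have 4t + 13 > 4t, so |(6t)/(4t + 13) − (3/2)| = 78/(4(4t + 13)) < 78/(4·4t) = (39/8)/t.
Thus |(6t)/(4t + 13) − (3/2)| < ϵ whenever t > (39/8)/ϵ.
Take K = (39/8)/ϵ. If t > K then |(6t)/(4t + 13) − (3/2)| < (39/8)/t < ϵ.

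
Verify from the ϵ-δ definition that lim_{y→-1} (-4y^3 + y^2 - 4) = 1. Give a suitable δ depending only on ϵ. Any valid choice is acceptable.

Let ϵ > 0 be given. We want δ > 0 such that 0 < |y + 1| < δ implies |(-4y^3 + y^2 - 4) − 1| < ϵ.
(-4y^3 + y^2 - 4) − 1 = -4y^3 + y^2 - 5 = (y + 1)(-4y^2 + 5y - 5).
So |(-4y^3 + y^2 - 4) − 1| = |y + 1|·|-4y^2 + 5y - 5|.
Assume first that |y + 1| < 1, so |y| < 2. Then |-4y^2 + 5y - 5| ≤ 4·2^2 + 5·2 + 5 = 31.
Hence |(-4y^3 + y^2 - 4) − 1| ≤ 31|y + 1| < ϵ provided |y + 1| < ϵ/31.
Take δ = min(1, ϵ/31). Then 0 < |y + 1| < δ gives both |y + 1| < 1 and |y + 1| < ϵ/31, so |(-4y^3 + y^2 - 4) − 1| < ϵ.

δ = min(1, ϵ/31)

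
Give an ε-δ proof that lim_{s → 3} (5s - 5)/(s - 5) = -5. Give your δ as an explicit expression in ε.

δ = min(1, (1/10)ε)

Suppose ε > 0. We want δ > 0 with 0 < |s − 3| < δ ⇒ |(5s - 5)/(s - 5) + 5| < ε.
Combining over a common denominator, (5s - 5)/(s - 5) + 5 = [(5s - 5)·(-2) − 10·(s - 5)] / [(-2)·(s - 5)] = -20(s − 3) / ((-2)(s - 5)).
So |(5s - 5)/(s - 5) + 5| = 20|s − 3| / (2·|s − 5|).
Restrict δ ≤ 1. Then |s − 3| < 1 gives |s − 5| = |(s − 3) + (-2)| ≥ 2 − 1 = 1.
Hence |(5s - 5)/(s - 5) + 5| < 20|s − 3|/(2·1) = 10|s − 3|, which is < ε once |s − 3| < (1/10)ε.
Take δ = min(1, (1/10)ε). Then 0 < |s − 3| < δ forces both bounds, so |(5s - 5)/(s - 5) + 5| < ε.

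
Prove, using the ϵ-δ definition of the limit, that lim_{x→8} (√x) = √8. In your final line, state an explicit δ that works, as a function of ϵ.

Let ϵ > 0. We want δ > 0 such that 0 < |x − 8| < δ implies |√x − √8| < ϵ.
Multiplying by the conjugate, |√x − √8| = |x − 8|/(√x + √8).
Restrict δ ≤ 8 so that |x − 8| < 8 forces x > 0, and then √x + √8 > √8.
Hence |√x − √8| < |x − 8|/√8, which is < ϵ once |x − 8| < √8·ϵ.
Take δ = min(8, √8·ϵ). If 0 < |x − 8| < δ then x > 0 and |√x − √8| < |x − 8|/√8 < ϵ.

δ = min(8, √8·ϵ)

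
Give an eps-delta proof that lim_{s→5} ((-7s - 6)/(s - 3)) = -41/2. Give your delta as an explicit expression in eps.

Let eps > 0 be given. We want delta > 0 with 0 < |s − 5| < delta ⇒ |(-7s - 6)/(s - 3) + 41/2| < eps.
Combining over a common denominator, (-7s - 6)/(s - 3) + 41/2 = [(-7s - 6)·2 − (-41)·(s - 3)] / [2·(s - 3)] = 27(s − 5) / (2(s - 3)).
So |(-7s - 6)/(s - 3) + 41/2| = 27|s − 5| / (2·|s − 3|).
Require delta ≤ 1, so |s − 3| ≥ |2| − |s − 5| > 2 − 1 = 1.
Hence |(-7s - 6)/(s - 3) + 41/2| < 27|s − 5|/(2·1) = (27/2)|s − 5|, which is < eps once |s − 5| < (2/27)eps.
Take delta = min(1, (2/27)eps). Then 0 < |s − 5| < delta forces both bounds, so |(-7s - 6)/(s - 3) + 41/2| < eps.

delta = min(1, (2/27)eps)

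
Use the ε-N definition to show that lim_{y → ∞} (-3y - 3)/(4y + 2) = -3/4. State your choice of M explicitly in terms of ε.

M = (3/8)/ε

Suppose ε > 0. We seek M > 0 such that y > M implies |(-3y - 3)/(4y + 2) + 3/4| < ε.
(-3y - 3)/(4y + 2) + 3/4 = (4(-3y - 3) − (-3)(4y + 2)) / (4(4y + 2)) = -6/(4(4y + 2)).
For y > 0 we have 4y + 2 > 4y, so |(-3y - 3)/(4y + 2) + 3/4| = 6/(4(4y + 2)) < 6/(4·4y) = (3/8)/y.
Thus |(-3y - 3)/(4y + 2) + 3/4| < ε whenever y > (3/8)/ε.
Take M = (3/8)/ε. If y > M then |(-3y - 3)/(4y + 2) + 3/4| < (3/8)/y < ε.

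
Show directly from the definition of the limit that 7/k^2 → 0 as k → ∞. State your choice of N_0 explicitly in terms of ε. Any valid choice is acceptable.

Let ε > 0. For k ≥ 1, |7/k^2 − 0| = 7/k^2.
7/k^2 < ε ⇔ k^2 > 7/ε ⇔ k > (7/ε)^{1/2}.
Take N_0 = (7/ε)^{1/2}. Then k > N_0 implies 7/k^2 < ε.

N_0 = (7/ε)^{1/2}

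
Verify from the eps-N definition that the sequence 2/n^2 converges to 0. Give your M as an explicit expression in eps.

Suppose eps > 0. For n ≥ 1, |2/n^2 − 0| = 2/n^2.
2/n^2 < eps ⇔ n^2 > 2/eps ⇔ n > (2/eps)^{1/2}.
Take M = (2/eps)^{1/2}. Then n > M implies 2/n^2 < eps.

M = (2/eps)^{1/2}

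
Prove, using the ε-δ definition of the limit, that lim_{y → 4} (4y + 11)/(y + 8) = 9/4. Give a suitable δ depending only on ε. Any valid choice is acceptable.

δ = min(6, (24/7)ε)

Fix ε > 0. We want δ > 0 with 0 < |y − 4| < δ ⇒ |(4y + 11)/(y + 8) − (9/4)| < ε.
Combining over a common denominator, (4y + 11)/(y + 8) − (9/4) = [(4y + 11)·12 − 27·(y + 8)] / [12·(y + 8)] = 21(y − 4) / (12(y + 8)).
So |(4y + 11)/(y + 8) − (9/4)| = 21|y − 4| / (12·|y + 8|).
Require δ ≤ 6, so |y + 8| ≥ |12| − |y − 4| > 12 − 6 = 6.
Hence |(4y + 11)/(y + 8) − (9/4)| < 21|y − 4|/(12·6) = (7/24)|y − 4|, which is < ε once |y − 4| < (24/7)ε.
Take δ = min(6, (24/7)ε). Then 0 < |y − 4| < δ forces both bounds, so |(4y + 11)/(y + 8) − (9/4)| < ε.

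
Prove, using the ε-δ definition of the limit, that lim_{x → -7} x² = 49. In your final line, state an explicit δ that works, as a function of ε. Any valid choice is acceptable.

Let ε > 0. We seek δ > 0 with 0 < |x + 7| < δ ⇒ |x² − 49| < ε.
Factor: x² − 49 = (x + 7)(x - 7), so |x² − 49| = |x + 7|·|x - 7|.
Impose δ ≤ 1 so that |x| < 8; then |x - 7| ≤ 15.
Hence |x² − 49| ≤ 15|x + 7|, which is < ε once |x + 7| < ε/15.
Take δ = min(1, ε/15). If 0 < |x + 7| < δ then both bounds hold and |x² − 49| ≤ 15|x + 7| < 15·(ε/15) = ε.

δ = min(1, ε/15)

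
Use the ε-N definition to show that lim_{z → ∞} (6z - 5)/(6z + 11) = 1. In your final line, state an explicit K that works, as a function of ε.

Let ε > 0 be given. We seek K > 0 such that z > K implies |(6z - 5)/(6z + 11) − 1| < ε.
(6z - 5)/(6z + 11) − 1 = (6(6z - 5) − 6(6z + 11)) / (6(6z + 11)) = -96/(6(6z + 11)).
For z > 0 we have 6z + 11 > 6z, so |(6z - 5)/(6z + 11) − 1| = 96/(6(6z + 11)) < 96/(6·6z) = (8/3)/z.
Thus |(6z - 5)/(6z + 11) − 1| < ε whenever z > (8/3)/ε.
Take K = (8/3)/ε. If z > K then |(6z - 5)/(6z + 11) − 1| < (8/3)/z < ε.

K = (8/3)/ε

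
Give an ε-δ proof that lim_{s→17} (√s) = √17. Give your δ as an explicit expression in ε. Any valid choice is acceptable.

Fix ε > 0. We want δ > 0 such that 0 < |s − 17| < δ implies |√s − √17| < ε.
Rationalise: √s − √17 = (s − 17)/(√s + √17), so |√s − √17| = |s − 17|/(√s + √17).
Restrict δ ≤ 17 so that |s − 17| < 17 forces s > 0, and then √s + √17 > √17.
Hence |√s − √17| < |s − 17|/√17, which is < ε once |s − 17| < √17·ε.
Take δ = min(17, √17·ε). If 0 < |s − 17| < δ then s > 0 and |√s − √17| < |s − 17|/√17 < ε.

δ = min(17, √17·ε)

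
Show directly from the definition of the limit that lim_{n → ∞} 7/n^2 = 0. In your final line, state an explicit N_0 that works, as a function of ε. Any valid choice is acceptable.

N_0 = (7/ε)^{1/2}

Let ε > 0. For n ≥ 1, |7/n^2 − 0| = 7/n^2.
7/n^2 < ε ⇔ n^2 > 7/ε ⇔ n > (7/ε)^{1/2}.
Take N_0 = (7/ε)^{1/2}. Then n > N_0 implies 7/n^2 < ε.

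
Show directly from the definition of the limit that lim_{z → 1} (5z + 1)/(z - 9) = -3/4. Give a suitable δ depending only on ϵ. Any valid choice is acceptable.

δ = min(4, (16/23)ϵ)

Let ϵ > 0. We want δ > 0 with 0 < |z − 1| < δ ⇒ |(5z + 1)/(z - 9) + 3/4| < ϵ.
Combining over a common denominator, (5z + 1)/(z - 9) + 3/4 = [(5z + 1)·(-8) − 6·(z - 9)] / [(-8)·(z - 9)] = -46(z − 1) / ((-8)(z - 9)).
So |(5z + 1)/(z - 9) + 3/4| = 46|z − 1| / (8·|z − 9|).
Restrict δ ≤ 4. Then |z − 1| < 4 gives |z − 9| = |(z − 1) + (-8)| ≥ 8 − 4 = 4.
Hence |(5z + 1)/(z - 9) + 3/4| < 46|z − 1|/(8·4) = (23/16)|z − 1|, which is < ϵ once |z − 1| < (16/23)ϵ.
Take δ = min(4, (16/23)ϵ). Then 0 < |z − 1| < δ forces both bounds, so |(5z + 1)/(z - 9) + 3/4| < ϵ.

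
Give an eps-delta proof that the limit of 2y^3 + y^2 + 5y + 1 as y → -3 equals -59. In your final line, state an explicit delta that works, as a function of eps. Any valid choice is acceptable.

delta = min(2, eps/95)

Fix eps > 0. We want delta > 0 such that 0 < |y + 3| < delta implies |(2y^3 + y^2 + 5y + 1) + 59| < eps.
(2y^3 + y^2 + 5y + 1) + 59 = 2y^3 + y^2 + 5y + 60 = (y + 3)(2y^2 - 5y + 20).
So |(2y^3 + y^2 + 5y + 1) + 59| = |y + 3|·|2y^2 - 5y + 20|.
Require delta ≤ 2. Then |y + 3| < 2 gives |y| < 5, and by the triangle inequality |2y^2 - 5y + 20| ≤ 2·5^2 + 5·5 + 20 = 95.
Hence |(2y^3 + y^2 + 5y + 1) + 59| ≤ 95|y + 3| < eps provided |y + 3| < eps/95.
Choosing delta = min(2, eps/95) ensures both conditions, hence |(2y^3 + y^2 + 5y + 1) + 59| < eps.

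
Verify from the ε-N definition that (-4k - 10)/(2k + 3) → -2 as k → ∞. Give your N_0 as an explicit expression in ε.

N_0 = 2/ε

Let ε > 0. For k ≥ 1, |(-4k - 10)/(2k + 3) + 2| = |-8|/(2(2k + 3)) = 8/(2(2k + 3)).
Since 2k + 3 ≥ 2k for k ≥ 1, this is ≤ 8/(2·2k) = 2/k.
So |(-4k - 10)/(2k + 3) + 2| < ε whenever k > 2/ε.
Take N_0 = 2/ε. If k > N_0 then |(-4k - 10)/(2k + 3) + 2| ≤ 2/k < ε.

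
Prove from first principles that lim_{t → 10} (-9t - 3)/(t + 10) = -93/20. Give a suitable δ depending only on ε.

δ = min(10, (200/87)ε)

Let ε > 0 be given. We want δ > 0 with 0 < |t − 10| < δ ⇒ |(-9t - 3)/(t + 10) + 93/20| < ε.
Combining over a common denominator, (-9t - 3)/(t + 10) + 93/20 = [(-9t - 3)·20 − (-93)·(t + 10)] / [20·(t + 10)] = -87(t − 10) / (20(t + 10)).
So |(-9t - 3)/(t + 10) + 93/20| = 87|t − 10| / (20·|t + 10|).
Require δ ≤ 10, so |t + 10| ≥ |20| − |t − 10| > 20 − 10 = 10.
Hence |(-9t - 3)/(t + 10) + 93/20| < 87|t − 10|/(20·10) = (87/200)|t − 10|, which is < ε once |t − 10| < (200/87)ε.
Take δ = min(10, (200/87)ε). Then 0 < |t − 10| < δ forces both bounds, so |(-9t - 3)/(t + 10) + 93/20| < ε.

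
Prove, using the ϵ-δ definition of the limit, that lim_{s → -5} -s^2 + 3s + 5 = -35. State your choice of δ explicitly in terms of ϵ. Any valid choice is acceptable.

δ = min(1, ϵ/14)

Suppose ϵ > 0. We want δ > 0 such that 0 < |s + 5| < δ implies |(-s^2 + 3s + 5) + 35| < ϵ.
(-s^2 + 3s + 5) + 35 = -s^2 + 3s + 40 = (s + 5)(-s + 8).
So |(-s^2 + 3s + 5) + 35| = |s + 5|·|-s + 8|.
Require δ ≤ 1. Then |s + 5| < 1 gives |s| < 6, and by the triangle inequality |-s + 8| ≤ 6 + 8 = 14.
Hence |(-s^2 + 3s + 5) + 35| ≤ 14|s + 5| < ϵ provided |s + 5| < ϵ/14.
Take δ = min(1, ϵ/14). Then 0 < |s + 5| < δ gives both |s + 5| < 1 and |s + 5| < ϵ/14, so |(-s^2 + 3s + 5) + 35| < ϵ.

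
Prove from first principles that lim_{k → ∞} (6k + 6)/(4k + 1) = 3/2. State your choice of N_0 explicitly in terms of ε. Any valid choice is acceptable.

Let ε > 0 be given. For k ≥ 1, |(6k + 6)/(4k + 1) − (3/2)| = |18|/(4(4k + 1)) = 18/(4(4k + 1)).
Since 4k + 1 ≥ 4k for k ≥ 1, this is ≤ 18/(4·4k) = (9/8)/k.
So |(6k + 6)/(4k + 1) − (3/2)| < ε whenever k > (9/8)/ε.
Take N_0 = (9/8)/ε. If k > N_0 then |(6k + 6)/(4k + 1) − (3/2)| ≤ (9/8)/k < ε.

N_0 = (9/8)/ε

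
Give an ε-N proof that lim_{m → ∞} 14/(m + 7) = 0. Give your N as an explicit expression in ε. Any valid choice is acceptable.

N = 14/ε

Let ε > 0 be given. For m ≥ 1, |14/(m + 7) − 0| = 14/(m + 7) ≤ 14/m.
We need 14/m < ε, i.e. m > 14/ε.
Take N = 14/ε. If m > N then |14/(m + 7)| ≤ 14/m < ε.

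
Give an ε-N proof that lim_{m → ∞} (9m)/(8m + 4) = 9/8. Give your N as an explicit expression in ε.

N = (9/16)/ε

Fix ε > 0. For m ≥ 1, |(9m)/(8m + 4) − (9/8)| = |-36|/(8(8m + 4)) = 36/(8(8m + 4)).
Since 8m + 4 ≥ 8m for m ≥ 1, this is ≤ 36/(8·8m) = (9/16)/m.
So |(9m)/(8m + 4) − (9/8)| < ε whenever m > (9/16)/ε.
Take N = (9/16)/ε. If m > N then |(9m)/(8m + 4) − (9/8)| ≤ (9/16)/m < ε.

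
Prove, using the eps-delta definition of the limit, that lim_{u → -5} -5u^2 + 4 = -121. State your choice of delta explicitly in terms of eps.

Let eps > 0. We want delta > 0 such that 0 < |u + 5| < delta implies |(-5u^2 + 4) + 121| < eps.
(-5u^2 + 4) + 121 = -5u^2 + 125 = (u + 5)(-5u + 25).
So |(-5u^2 + 4) + 121| = |u + 5|·|-5u + 25|.
Assume first that |u + 5| < 1, so |u| < 6. Then |-5u + 25| ≤ 5·6 + 25 = 55.
Hence |(-5u^2 + 4) + 121| ≤ 55|u + 5| < eps provided |u + 5| < eps/55.
Take delta = min(1, eps/55). Then 0 < |u + 5| < delta gives both |u + 5| < 1 and |u + 5| < eps/55, so |(-5u^2 + 4) + 121| < eps.

delta = min(1, eps/55)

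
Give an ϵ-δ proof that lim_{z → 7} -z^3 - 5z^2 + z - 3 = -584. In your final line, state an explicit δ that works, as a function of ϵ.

Fix ϵ > 0. We want δ > 0 such that 0 < |z − 7| < δ implies |(-z^3 - 5z^2 + z - 3) + 584| < ϵ.
(-z^3 - 5z^2 + z - 3) + 584 = -z^3 - 5z^2 + z + 581 = (z − 7)(-z^2 - 12z - 83).
So |(-z^3 - 5z^2 + z - 3) + 584| = |z − 7|·|-z^2 - 12z - 83|.
Assume first that |z − 7| < 2, so |z| < 9. Then |-z^2 - 12z - 83| ≤ 9^2 + 12·9 + 83 = 272.
Hence |(-z^3 - 5z^2 + z - 3) + 584| ≤ 272|z − 7| < ϵ provided |z − 7| < ϵ/272.
Take δ = min(2, ϵ/272). Then 0 < |z − 7| < δ gives both |z − 7| < 2 and |z − 7| < ϵ/272, so |(-z^3 - 5z^2 + z - 3) + 584| < ϵ.

δ = min(2, ϵ/272)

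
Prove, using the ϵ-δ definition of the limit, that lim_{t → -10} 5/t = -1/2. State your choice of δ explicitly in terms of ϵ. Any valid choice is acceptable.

δ = min(5, 10ϵ)

Fix ϵ > 0. We seek δ > 0 such that 0 < |t + 10| < δ implies |5/t + 1/2| < ϵ.
|5/t + 1/2| = 5·|-10 − t|/(10·|t|) = 5|t + 10|/(10|t|).
Require δ ≤ 5 so that |t| > 10 − 5 = 5, hence 10|t| > 50.
Then |5/t + 1/2| < 5|t + 10|/50, which is < ϵ when |t + 10| < 10ϵ.
Take δ = min(5, 10ϵ). Then 0 < |t + 10| < δ gives both |t + 10| < 5 and |t + 10| < 10ϵ, so |5/t + 1/2| < ϵ.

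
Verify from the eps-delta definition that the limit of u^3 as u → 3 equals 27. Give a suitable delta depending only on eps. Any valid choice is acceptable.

Fix eps > 0. We seek delta > 0 with 0 < |u − 3| < delta ⇒ |u^3 − 27| < eps.
Factor: u^3 − 27 = (u − 3)(u^2 + 3u + 9), so |u^3 − 27| = |u − 3|·|u^2 + 3u + 9|.
Restrict delta ≤ 1. Then |u − 3| < 1 gives |u| < 4, so by the triangle inequality |u^2 + 3u + 9| ≤ 4^2 + 3·4 + 9 = 37.
Hence |u^3 − 27| ≤ 37|u − 3|, which is < eps once |u − 3| < eps/37.
Take delta = min(1, eps/37). If 0 < |u − 3| < delta then both bounds hold and |u^3 − 27| ≤ 37|u − 3| < 37·(eps/37) = eps.

delta = min(1, eps/37)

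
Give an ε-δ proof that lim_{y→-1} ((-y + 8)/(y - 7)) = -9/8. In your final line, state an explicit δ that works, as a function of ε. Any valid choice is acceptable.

δ = min(4, 32ε)

Let ε > 0 be given. We want δ > 0 with 0 < |y + 1| < δ ⇒ |(-y + 8)/(y - 7) + 9/8| < ε.
Combining over a common denominator, (-y + 8)/(y - 7) + 9/8 = [(-y + 8)·(-8) − 9·(y - 7)] / [(-8)·(y - 7)] = -1(y + 1) / ((-8)(y - 7)).
So |(-y + 8)/(y - 7) + 9/8| = |y + 1| / (8·|y − 7|).
Restrict δ ≤ 4. Then |y + 1| < 4 gives |y − 7| = |(y + 1) + (-8)| ≥ 8 − 4 = 4.
Hence |(-y + 8)/(y - 7) + 9/8| < |y + 1|/(8·4) = (1/32)|y + 1|, which is < ε once |y + 1| < 32ε.
Take δ = min(4, 32ε). Then 0 < |y + 1| < δ forces both bounds, so |(-y + 8)/(y - 7) + 9/8| < ε.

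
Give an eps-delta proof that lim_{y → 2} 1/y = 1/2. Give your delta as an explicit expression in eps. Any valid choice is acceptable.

delta = min(1, 2eps)

Let eps > 0 be given. We seek delta > 0 such that 0 < |y − 2| < delta implies |1/y − (1/2)| < eps.
|1/y − (1/2)| = |2 − y|/(2·|y|) = |y − 2|/(2|y|).
Require delta ≤ 1 so that |y| > 2 − 1 = 1, hence 2|y| > 2.
Then |1/y − (1/2)| < |y − 2|/2, which is < eps when |y − 2| < 2eps.
Take delta = min(1, 2eps). Then 0 < |y − 2| < delta gives both |y − 2| < 1 and |y − 2| < 2eps, so |1/y − (1/2)| < eps.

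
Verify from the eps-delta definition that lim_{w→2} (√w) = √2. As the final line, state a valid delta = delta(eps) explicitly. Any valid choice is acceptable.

Suppose eps > 0. We want delta > 0 such that 0 < |w − 2| < delta implies |√w − √2| < eps.
Rationalise: √w − √2 = (w − 2)/(√w + √2), so |√w − √2| = |w − 2|/(√w + √2).
Restrict delta ≤ 2 so that |w − 2| < 2 forces w > 0, and then √w + √2 > √2.
Hence |√w − √2| < |w − 2|/√2, which is < eps once |w − 2| < √2·eps.
Take delta = min(2, √2·eps). If 0 < |w − 2| < delta then w > 0 and |√w − √2| < |w − 2|/√2 < eps.

delta = min(2, √2·eps)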